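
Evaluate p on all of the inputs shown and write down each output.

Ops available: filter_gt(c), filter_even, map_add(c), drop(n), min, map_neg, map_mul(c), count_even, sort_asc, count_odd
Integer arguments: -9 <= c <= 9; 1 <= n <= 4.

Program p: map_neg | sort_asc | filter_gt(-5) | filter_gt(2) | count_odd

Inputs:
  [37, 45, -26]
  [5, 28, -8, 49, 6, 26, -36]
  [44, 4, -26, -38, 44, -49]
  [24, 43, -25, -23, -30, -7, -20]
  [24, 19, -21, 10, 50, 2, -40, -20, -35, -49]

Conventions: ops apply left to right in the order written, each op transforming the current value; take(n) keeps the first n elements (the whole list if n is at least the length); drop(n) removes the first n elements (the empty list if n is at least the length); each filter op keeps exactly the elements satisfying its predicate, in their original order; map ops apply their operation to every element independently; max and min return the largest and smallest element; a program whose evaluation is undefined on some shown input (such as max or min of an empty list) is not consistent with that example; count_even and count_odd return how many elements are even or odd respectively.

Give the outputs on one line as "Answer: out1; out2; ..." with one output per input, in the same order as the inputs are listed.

0; 0; 1; 3; 3

Execution, op by op:
  [37, 45, -26] -> [-37, -45, 26] -> [-45, -37, 26] -> [26] -> [26] -> 0
  [5, 28, -8, 49, 6, 26, -36] -> [-5, -28, 8, -49, -6, -26, 36] -> [-49, -28, -26, -6, -5, 8, 36] -> [8, 36] -> [8, 36] -> 0
  [44, 4, -26, -38, 44, -49] -> [-44, -4, 26, 38, -44, 49] -> [-44, -44, -4, 26, 38, 49] -> [-4, 26, 38, 49] -> [26, 38, 49] -> 1
  [24, 43, -25, -23, -30, -7, -20] -> [-24, -43, 25, 23, 30, 7, 20] -> [-43, -24, 7, 20, 23, 25, 30] -> [7, 20, 23, 25, 30] -> [7, 20, 23, 25, 30] -> 3
  [24, 19, -21, 10, 50, 2, -40, -20, -35, -49] -> [-24, -19, 21, -10, -50, -2, 40, 20, 35, 49] -> [-50, -24, -19, -10, -2, 20, 21, 35, 40, 49] -> [-2, 20, 21, 35, 40, 49] -> [20, 21, 35, 40, 49] -> 3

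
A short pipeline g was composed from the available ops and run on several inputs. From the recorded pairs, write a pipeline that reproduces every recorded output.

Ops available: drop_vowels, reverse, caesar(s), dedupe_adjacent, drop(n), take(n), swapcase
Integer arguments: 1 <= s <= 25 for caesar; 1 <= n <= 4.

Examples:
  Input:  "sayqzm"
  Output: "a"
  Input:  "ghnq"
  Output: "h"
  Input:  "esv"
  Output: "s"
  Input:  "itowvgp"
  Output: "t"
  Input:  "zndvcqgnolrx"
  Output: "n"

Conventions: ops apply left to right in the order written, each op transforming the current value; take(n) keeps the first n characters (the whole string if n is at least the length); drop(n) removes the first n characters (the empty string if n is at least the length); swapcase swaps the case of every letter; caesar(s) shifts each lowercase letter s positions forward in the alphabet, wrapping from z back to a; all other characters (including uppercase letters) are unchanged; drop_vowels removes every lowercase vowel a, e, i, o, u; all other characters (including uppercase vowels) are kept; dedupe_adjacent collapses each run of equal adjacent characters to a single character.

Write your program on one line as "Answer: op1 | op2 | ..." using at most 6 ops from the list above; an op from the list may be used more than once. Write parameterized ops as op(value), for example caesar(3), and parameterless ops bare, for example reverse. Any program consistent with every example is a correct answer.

caesar(16) | take(3) | drop(1) | caesar(10) | take(1)

Check, running the answer program on each example:
  "sayqzm" -> "iqogpc" -> "iqo" -> "qo" -> "ay" -> "a"
  "ghnq" -> "wxdg" -> "wxd" -> "xd" -> "hn" -> "h"
  "esv" -> "uil" -> "uil" -> "il" -> "sv" -> "s"
  "itowvgp" -> "yjemlwf" -> "yje" -> "je" -> "to" -> "t"
  "zndvcqgnolrx" -> "pdtlsgwdebhn" -> "pdt" -> "dt" -> "nd" -> "n"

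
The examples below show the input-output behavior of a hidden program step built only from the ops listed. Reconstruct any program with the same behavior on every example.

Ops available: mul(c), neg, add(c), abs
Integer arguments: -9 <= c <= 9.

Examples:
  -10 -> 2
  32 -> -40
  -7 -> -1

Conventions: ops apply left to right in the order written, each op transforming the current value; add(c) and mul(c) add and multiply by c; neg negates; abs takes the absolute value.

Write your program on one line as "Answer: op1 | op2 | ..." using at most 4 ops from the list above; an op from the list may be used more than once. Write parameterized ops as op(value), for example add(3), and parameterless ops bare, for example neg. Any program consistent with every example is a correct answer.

add(2) | neg | add(-6)

Check, running the answer program on each example:
  -10 -> -8 -> 8 -> 2
  32 -> 34 -> -34 -> -40
  -7 -> -5 -> 5 -> -1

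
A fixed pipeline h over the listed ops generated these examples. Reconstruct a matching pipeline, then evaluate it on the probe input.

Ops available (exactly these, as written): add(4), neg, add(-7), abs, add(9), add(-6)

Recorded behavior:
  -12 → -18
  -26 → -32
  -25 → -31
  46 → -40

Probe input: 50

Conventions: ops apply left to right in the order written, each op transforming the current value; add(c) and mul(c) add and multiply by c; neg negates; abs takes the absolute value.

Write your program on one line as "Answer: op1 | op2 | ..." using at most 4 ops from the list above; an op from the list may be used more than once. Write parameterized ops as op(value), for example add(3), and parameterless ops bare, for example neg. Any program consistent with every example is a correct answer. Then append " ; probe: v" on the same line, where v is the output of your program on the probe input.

add(-6) | abs | neg ; probe: -44

Check, running the answer program on each example:
  -12 -> -18 -> 18 -> -18
  -26 -> -32 -> 32 -> -32
  -25 -> -31 -> 31 -> -31
  46 -> 40 -> 40 -> -40
  probe: 50 -> 44 -> 44 -> -44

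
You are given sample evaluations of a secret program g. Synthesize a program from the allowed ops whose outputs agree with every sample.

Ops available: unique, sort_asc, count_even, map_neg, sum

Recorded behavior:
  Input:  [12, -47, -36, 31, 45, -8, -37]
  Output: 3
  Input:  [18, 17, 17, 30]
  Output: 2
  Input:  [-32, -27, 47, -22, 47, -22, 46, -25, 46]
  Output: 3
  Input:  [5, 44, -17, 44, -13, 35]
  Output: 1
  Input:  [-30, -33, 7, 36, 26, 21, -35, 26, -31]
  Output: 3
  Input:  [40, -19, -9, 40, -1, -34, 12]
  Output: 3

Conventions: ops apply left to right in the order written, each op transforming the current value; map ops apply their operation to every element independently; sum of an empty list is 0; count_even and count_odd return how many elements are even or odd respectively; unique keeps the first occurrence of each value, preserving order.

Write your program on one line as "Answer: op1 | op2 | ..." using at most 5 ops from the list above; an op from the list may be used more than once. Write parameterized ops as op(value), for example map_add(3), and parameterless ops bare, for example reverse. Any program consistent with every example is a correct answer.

map_neg | sort_asc | unique | count_even

Check, running the answer program on each example:
  [12, -47, -36, 31, 45, -8, -37] -> [-12, 47, 36, -31, -45, 8, 37] -> [-45, -31, -12, 8, 36, 37, 47] -> [-45, -31, -12, 8, 36, 37, 47] -> 3
  [18, 17, 17, 30] -> [-18, -17, -17, -30] -> [-30, -18, -17, -17] -> [-30, -18, -17] -> 2
  [-32, -27, 47, -22, 47, -22, 46, -25, 46] -> [32, 27, -47, 22, -47, 22, -46, 25, -46] -> [-47, -47, -46, -46, 22, 22, 25, 27, 32] -> [-47, -46, 22, 25, 27, 32] -> 3
  [5, 44, -17, 44, -13, 35] -> [-5, -44, 17, -44, 13, -35] -> [-44, -44, -35, -5, 13, 17] -> [-44, -35, -5, 13, 17] -> 1
  [-30, -33, 7, 36, 26, 21, -35, 26, -31] -> [30, 33, -7, -36, -26, -21, 35, -26, 31] -> [-36, -26, -26, -21, -7, 30, 31, 33, 35] -> [-36, -26, -21, -7, 30, 31, 33, 35] -> 3
  [40, -19, -9, 40, -1, -34, 12] -> [-40, 19, 9, -40, 1, 34, -12] -> [-40, -40, -12, 1, 9, 19, 34] -> [-40, -12, 1, 9, 19, 34] -> 3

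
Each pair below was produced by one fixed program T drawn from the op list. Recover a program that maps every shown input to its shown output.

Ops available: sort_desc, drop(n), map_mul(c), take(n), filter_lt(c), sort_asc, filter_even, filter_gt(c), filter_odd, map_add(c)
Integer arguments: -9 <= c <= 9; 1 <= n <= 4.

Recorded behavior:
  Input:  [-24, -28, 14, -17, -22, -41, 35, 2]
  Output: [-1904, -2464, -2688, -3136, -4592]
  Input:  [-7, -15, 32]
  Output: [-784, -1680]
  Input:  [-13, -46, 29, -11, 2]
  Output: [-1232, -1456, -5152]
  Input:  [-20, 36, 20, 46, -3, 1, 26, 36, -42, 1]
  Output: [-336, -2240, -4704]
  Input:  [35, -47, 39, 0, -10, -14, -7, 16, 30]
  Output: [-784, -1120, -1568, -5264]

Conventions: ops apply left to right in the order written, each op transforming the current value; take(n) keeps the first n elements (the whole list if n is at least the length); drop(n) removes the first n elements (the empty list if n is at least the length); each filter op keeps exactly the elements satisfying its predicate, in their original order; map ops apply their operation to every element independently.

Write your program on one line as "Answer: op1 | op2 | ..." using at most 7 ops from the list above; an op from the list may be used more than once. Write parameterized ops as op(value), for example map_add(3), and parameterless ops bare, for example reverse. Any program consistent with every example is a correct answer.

sort_asc | map_mul(7) | sort_desc | map_mul(-2) | filter_gt(1) | map_mul(-8)

Check, running the answer program on each example:
  [-24, -28, 14, -17, -22, -41, 35, 2] -> [-41, -28, -24, -22, -17, 2, 14, 35] -> [-287, -196, -168, -154, -119, 14, 98, 245] -> [245, 98, 14, -119, -154, -168, -196, -287] -> [-490, -196, -28, 238, 308, 336, 392, 574] -> [238, 308, 336, 392, 574] -> [-1904, -2464, -2688, -3136, -4592]
  [-7, -15, 32] -> [-15, -7, 32] -> [-105, -49, 224] -> [224, -49, -105] -> [-448, 98, 210] -> [98, 210] -> [-784, -1680]
  [-13, -46, 29, -11, 2] -> [-46, -13, -11, 2, 29] -> [-322, -91, -77, 14, 203] -> [203, 14, -77, -91, -322] -> [-406, -28, 154, 182, 644] -> [154, 182, 644] -> [-1232, -1456, -5152]
  [-20, 36, 20, 46, -3, 1, 26, 36, -42, 1] -> [-42, -20, -3, 1, 1, 20, 26, 36, 36, 46] -> [-294, -140, -21, 7, 7, 140, 182, 252, 252, 322] -> [322, 252, 252, 182, 140, 7, 7, -21, -140, -294] -> [-644, -504, -504, -364, -280, -14, -14, 42, 280, 588] -> [42, 280, 588] -> [-336, -2240, -4704]
  [35, -47, 39, 0, -10, -14, -7, 16, 30] -> [-47, -14, -10, -7, 0, 16, 30, 35, 39] -> [-329, -98, -70, -49, 0, 112, 210, 245, 273] -> [273, 245, 210, 112, 0, -49, -70, -98, -329] -> [-546, -490, -420, -224, 0, 98, 140, 196, 658] -> [98, 140, 196, 658] -> [-784, -1120, -1568, -5264]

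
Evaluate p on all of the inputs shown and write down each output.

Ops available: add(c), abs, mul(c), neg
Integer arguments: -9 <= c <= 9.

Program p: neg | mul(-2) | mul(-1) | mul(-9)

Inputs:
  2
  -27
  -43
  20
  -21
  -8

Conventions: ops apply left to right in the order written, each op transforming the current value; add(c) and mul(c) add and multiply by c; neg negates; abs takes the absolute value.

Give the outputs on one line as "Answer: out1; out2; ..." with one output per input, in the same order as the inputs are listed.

Execution, op by op:
  2 -> -2 -> 4 -> -4 -> 36
  -27 -> 27 -> -54 -> 54 -> -486
  -43 -> 43 -> -86 -> 86 -> -774
  20 -> -20 -> 40 -> -40 -> 360
  -21 -> 21 -> -42 -> 42 -> -378
  -8 -> 8 -> -16 -> 16 -> -144

36; -486; -774; 360; -378; -144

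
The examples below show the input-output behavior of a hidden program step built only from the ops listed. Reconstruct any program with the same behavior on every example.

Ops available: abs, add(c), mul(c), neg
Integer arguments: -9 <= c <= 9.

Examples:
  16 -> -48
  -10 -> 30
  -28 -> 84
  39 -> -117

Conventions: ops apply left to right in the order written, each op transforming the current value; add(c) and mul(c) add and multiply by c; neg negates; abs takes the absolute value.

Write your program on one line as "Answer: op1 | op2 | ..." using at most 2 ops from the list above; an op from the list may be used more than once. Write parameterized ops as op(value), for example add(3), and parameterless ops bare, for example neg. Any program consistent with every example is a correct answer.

mul(3) | neg

Check, running the answer program on each example:
  16 -> 48 -> -48
  -10 -> -30 -> 30
  -28 -> -84 -> 84
  39 -> 117 -> -117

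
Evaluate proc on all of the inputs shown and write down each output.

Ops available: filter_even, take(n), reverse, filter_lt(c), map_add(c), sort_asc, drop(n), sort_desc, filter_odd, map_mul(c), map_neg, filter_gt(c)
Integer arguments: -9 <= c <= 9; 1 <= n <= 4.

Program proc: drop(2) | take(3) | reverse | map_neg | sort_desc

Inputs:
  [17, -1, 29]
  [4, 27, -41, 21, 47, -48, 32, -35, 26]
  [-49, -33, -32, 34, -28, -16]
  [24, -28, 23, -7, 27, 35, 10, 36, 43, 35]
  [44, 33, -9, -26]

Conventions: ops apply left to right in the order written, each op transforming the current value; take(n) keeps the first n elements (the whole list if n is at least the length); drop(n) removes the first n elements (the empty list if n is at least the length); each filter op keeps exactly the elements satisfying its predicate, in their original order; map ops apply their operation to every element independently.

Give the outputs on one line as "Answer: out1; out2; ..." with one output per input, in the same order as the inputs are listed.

Execution, op by op:
  [17, -1, 29] -> [29] -> [29] -> [29] -> [-29] -> [-29]
  [4, 27, -41, 21, 47, -48, 32, -35, 26] -> [-41, 21, 47, -48, 32, -35, 26] -> [-41, 21, 47] -> [47, 21, -41] -> [-47, -21, 41] -> [41, -21, -47]
  [-49, -33, -32, 34, -28, -16] -> [-32, 34, -28, -16] -> [-32, 34, -28] -> [-28, 34, -32] -> [28, -34, 32] -> [32, 28, -34]
  [24, -28, 23, -7, 27, 35, 10, 36, 43, 35] -> [23, -7, 27, 35, 10, 36, 43, 35] -> [23, -7, 27] -> [27, -7, 23] -> [-27, 7, -23] -> [7, -23, -27]
  [44, 33, -9, -26] -> [-9, -26] -> [-9, -26] -> [-26, -9] -> [26, 9] -> [26, 9]

[-29]; [41, -21, -47]; [32, 28, -34]; [7, -23, -27]; [26, 9]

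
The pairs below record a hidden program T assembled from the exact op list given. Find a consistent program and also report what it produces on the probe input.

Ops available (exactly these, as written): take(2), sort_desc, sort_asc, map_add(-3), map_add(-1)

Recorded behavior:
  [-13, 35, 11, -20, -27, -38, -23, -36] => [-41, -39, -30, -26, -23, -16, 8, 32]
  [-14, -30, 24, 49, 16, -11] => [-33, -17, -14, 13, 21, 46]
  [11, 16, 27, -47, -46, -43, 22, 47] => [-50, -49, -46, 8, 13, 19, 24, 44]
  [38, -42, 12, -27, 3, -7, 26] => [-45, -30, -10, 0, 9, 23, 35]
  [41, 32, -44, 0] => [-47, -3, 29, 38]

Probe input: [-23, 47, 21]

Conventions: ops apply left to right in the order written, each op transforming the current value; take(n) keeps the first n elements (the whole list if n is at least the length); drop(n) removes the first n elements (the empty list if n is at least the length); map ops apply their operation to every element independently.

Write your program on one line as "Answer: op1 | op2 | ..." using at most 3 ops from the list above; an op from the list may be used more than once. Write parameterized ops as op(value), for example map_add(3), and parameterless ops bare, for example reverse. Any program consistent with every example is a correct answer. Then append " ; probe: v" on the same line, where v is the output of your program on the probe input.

map_add(-3) | sort_asc ; probe: [-26, 18, 44]

Check, running the answer program on each example:
  [-13, 35, 11, -20, -27, -38, -23, -36] -> [-16, 32, 8, -23, -30, -41, -26, -39] -> [-41, -39, -30, -26, -23, -16, 8, 32]
  [-14, -30, 24, 49, 16, -11] -> [-17, -33, 21, 46, 13, -14] -> [-33, -17, -14, 13, 21, 46]
  [11, 16, 27, -47, -46, -43, 22, 47] -> [8, 13, 24, -50, -49, -46, 19, 44] -> [-50, -49, -46, 8, 13, 19, 24, 44]
  [38, -42, 12, -27, 3, -7, 26] -> [35, -45, 9, -30, 0, -10, 23] -> [-45, -30, -10, 0, 9, 23, 35]
  [41, 32, -44, 0] -> [38, 29, -47, -3] -> [-47, -3, 29, 38]
  probe: [-23, 47, 21] -> [-26, 44, 18] -> [-26, 18, 44]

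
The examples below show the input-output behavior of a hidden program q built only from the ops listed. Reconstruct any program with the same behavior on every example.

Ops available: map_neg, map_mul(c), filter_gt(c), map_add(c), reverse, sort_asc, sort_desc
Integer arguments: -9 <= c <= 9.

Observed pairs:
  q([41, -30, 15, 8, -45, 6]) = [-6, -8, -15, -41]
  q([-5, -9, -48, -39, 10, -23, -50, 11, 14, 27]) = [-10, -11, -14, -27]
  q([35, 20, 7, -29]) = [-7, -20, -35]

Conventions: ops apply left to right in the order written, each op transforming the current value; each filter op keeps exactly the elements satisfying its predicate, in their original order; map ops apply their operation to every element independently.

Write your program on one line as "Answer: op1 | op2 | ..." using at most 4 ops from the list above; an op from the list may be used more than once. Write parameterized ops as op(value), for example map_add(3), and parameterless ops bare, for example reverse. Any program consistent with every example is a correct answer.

sort_desc | filter_gt(-3) | map_mul(-1) | reverse

Check, running the answer program on each example:
  [41, -30, 15, 8, -45, 6] -> [41, 15, 8, 6, -30, -45] -> [41, 15, 8, 6] -> [-41, -15, -8, -6] -> [-6, -8, -15, -41]
  [-5, -9, -48, -39, 10, -23, -50, 11, 14, 27] -> [27, 14, 11, 10, -5, -9, -23, -39, -48, -50] -> [27, 14, 11, 10] -> [-27, -14, -11, -10] -> [-10, -11, -14, -27]
  [35, 20, 7, -29] -> [35, 20, 7, -29] -> [35, 20, 7] -> [-35, -20, -7] -> [-7, -20, -35]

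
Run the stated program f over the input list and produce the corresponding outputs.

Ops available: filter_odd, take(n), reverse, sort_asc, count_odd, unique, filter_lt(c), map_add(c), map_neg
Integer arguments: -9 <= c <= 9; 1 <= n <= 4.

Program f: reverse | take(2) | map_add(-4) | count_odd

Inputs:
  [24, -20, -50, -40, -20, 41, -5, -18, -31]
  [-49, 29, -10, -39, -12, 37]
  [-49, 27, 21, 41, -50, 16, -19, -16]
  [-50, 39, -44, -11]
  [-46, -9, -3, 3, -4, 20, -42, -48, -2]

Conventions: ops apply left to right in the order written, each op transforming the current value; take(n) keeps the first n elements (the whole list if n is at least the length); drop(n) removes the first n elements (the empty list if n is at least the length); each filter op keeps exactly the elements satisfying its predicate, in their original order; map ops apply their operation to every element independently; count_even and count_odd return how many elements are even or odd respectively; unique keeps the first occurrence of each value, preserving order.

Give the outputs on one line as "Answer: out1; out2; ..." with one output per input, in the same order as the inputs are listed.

1; 1; 1; 1; 0

Execution, op by op:
  [24, -20, -50, -40, -20, 41, -5, -18, -31] -> [-31, -18, -5, 41, -20, -40, -50, -20, 24] -> [-31, -18] -> [-35, -22] -> 1
  [-49, 29, -10, -39, -12, 37] -> [37, -12, -39, -10, 29, -49] -> [37, -12] -> [33, -16] -> 1
  [-49, 27, 21, 41, -50, 16, -19, -16] -> [-16, -19, 16, -50, 41, 21, 27, -49] -> [-16, -19] -> [-20, -23] -> 1
  [-50, 39, -44, -11] -> [-11, -44, 39, -50] -> [-11, -44] -> [-15, -48] -> 1
  [-46, -9, -3, 3, -4, 20, -42, -48, -2] -> [-2, -48, -42, 20, -4, 3, -3, -9, -46] -> [-2, -48] -> [-6, -52] -> 0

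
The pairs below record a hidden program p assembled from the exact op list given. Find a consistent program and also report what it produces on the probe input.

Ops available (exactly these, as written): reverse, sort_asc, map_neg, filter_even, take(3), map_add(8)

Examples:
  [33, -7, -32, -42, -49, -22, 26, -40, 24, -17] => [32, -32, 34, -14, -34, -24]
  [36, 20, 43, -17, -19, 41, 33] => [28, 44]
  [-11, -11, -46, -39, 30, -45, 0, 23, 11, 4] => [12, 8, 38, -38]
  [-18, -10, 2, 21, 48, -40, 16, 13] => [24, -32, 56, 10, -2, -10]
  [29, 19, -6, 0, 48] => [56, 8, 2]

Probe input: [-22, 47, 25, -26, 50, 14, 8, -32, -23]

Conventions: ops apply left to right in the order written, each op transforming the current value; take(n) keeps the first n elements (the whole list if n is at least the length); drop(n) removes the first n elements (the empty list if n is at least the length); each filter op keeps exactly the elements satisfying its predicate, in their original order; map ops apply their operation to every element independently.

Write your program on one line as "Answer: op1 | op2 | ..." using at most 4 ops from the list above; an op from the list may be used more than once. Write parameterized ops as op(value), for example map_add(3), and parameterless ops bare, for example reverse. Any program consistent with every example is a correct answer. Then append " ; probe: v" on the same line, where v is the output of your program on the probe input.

map_add(8) | filter_even | reverse ; probe: [-24, 16, 22, 58, -18, -14]

Check, running the answer program on each example:
  [33, -7, -32, -42, -49, -22, 26, -40, 24, -17] -> [41, 1, -24, -34, -41, -14, 34, -32, 32, -9] -> [-24, -34, -14, 34, -32, 32] -> [32, -32, 34, -14, -34, -24]
  [36, 20, 43, -17, -19, 41, 33] -> [44, 28, 51, -9, -11, 49, 41] -> [44, 28] -> [28, 44]
  [-11, -11, -46, -39, 30, -45, 0, 23, 11, 4] -> [-3, -3, -38, -31, 38, -37, 8, 31, 19, 12] -> [-38, 38, 8, 12] -> [12, 8, 38, -38]
  [-18, -10, 2, 21, 48, -40, 16, 13] -> [-10, -2, 10, 29, 56, -32, 24, 21] -> [-10, -2, 10, 56, -32, 24] -> [24, -32, 56, 10, -2, -10]
  [29, 19, -6, 0, 48] -> [37, 27, 2, 8, 56] -> [2, 8, 56] -> [56, 8, 2]
  probe: [-22, 47, 25, -26, 50, 14, 8, -32, -23] -> [-14, 55, 33, -18, 58, 22, 16, -24, -15] -> [-14, -18, 58, 22, 16, -24] -> [-24, 16, 22, 58, -18, -14]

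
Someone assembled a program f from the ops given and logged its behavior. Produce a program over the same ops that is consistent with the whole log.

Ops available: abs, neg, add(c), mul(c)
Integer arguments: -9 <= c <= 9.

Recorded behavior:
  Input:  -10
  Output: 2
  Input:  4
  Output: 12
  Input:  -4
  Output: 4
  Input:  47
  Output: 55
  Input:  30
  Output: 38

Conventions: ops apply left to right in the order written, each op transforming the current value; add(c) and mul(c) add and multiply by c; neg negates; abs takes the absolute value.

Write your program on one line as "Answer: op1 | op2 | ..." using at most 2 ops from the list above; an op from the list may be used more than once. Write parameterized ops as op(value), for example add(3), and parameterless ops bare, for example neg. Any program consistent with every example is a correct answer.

add(8) | abs

Check, running the answer program on each example:
  -10 -> -2 -> 2
  4 -> 12 -> 12
  -4 -> 4 -> 4
  47 -> 55 -> 55
  30 -> 38 -> 38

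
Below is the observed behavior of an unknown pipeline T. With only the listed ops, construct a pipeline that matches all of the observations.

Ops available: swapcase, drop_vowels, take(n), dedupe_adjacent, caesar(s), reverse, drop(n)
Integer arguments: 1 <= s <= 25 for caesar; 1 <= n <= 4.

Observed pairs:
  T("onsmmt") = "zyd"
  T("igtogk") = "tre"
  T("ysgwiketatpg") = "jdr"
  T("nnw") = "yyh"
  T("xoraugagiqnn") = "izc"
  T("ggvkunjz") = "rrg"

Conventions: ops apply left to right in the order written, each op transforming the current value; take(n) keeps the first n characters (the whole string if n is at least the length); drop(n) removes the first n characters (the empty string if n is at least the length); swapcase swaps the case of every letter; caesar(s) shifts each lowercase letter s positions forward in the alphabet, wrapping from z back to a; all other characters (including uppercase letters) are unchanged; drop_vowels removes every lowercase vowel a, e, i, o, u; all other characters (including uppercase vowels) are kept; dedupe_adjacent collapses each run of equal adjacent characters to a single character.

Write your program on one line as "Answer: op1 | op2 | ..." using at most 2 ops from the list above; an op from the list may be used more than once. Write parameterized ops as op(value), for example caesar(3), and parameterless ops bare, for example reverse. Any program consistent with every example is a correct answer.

caesar(11) | take(3)

Check, running the answer program on each example:
  "onsmmt" -> "zydxxe" -> "zyd"
  "igtogk" -> "trezrv" -> "tre"
  "ysgwiketatpg" -> "jdrhtvpelear" -> "jdr"
  "nnw" -> "yyh" -> "yyh"
  "xoraugagiqnn" -> "izclfrlrtbyy" -> "izc"
  "ggvkunjz" -> "rrgvfyuk" -> "rrg"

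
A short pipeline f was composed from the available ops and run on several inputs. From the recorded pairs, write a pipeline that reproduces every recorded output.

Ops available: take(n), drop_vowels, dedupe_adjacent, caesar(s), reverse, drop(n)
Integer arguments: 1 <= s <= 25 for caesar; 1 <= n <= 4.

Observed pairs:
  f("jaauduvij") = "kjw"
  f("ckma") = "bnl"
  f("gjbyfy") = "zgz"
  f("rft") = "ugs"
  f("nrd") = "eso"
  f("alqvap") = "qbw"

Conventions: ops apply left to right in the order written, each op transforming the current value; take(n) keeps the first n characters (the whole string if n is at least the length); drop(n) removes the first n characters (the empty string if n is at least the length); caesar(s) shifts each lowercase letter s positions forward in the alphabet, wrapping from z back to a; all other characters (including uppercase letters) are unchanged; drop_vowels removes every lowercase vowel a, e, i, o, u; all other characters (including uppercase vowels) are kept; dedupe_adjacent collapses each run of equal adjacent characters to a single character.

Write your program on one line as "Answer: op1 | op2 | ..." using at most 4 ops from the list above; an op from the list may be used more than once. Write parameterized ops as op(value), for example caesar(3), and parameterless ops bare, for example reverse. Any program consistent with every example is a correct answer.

reverse | take(4) | take(3) | caesar(1)

Check, running the answer program on each example:
  "jaauduvij" -> "jivuduaaj" -> "jivu" -> "jiv" -> "kjw"
  "ckma" -> "amkc" -> "amkc" -> "amk" -> "bnl"
  "gjbyfy" -> "yfybjg" -> "yfyb" -> "yfy" -> "zgz"
  "rft" -> "tfr" -> "tfr" -> "tfr" -> "ugs"
  "nrd" -> "drn" -> "drn" -> "drn" -> "eso"
  "alqvap" -> "pavqla" -> "pavq" -> "pav" -> "qbw"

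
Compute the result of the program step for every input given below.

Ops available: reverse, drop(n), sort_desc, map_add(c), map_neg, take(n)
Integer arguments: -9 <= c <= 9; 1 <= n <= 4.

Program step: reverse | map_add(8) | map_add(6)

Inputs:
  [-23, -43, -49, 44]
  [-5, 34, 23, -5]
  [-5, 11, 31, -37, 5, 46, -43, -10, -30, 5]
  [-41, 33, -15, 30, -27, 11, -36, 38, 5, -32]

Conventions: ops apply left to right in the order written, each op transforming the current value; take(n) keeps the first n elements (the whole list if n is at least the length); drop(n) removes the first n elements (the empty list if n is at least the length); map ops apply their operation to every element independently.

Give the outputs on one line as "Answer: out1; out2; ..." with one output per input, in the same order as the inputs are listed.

[58, -35, -29, -9]; [9, 37, 48, 9]; [19, -16, 4, -29, 60, 19, -23, 45, 25, 9]; [-18, 19, 52, -22, 25, -13, 44, -1, 47, -27]

Execution, op by op:
  [-23, -43, -49, 44] -> [44, -49, -43, -23] -> [52, -41, -35, -15] -> [58, -35, -29, -9]
  [-5, 34, 23, -5] -> [-5, 23, 34, -5] -> [3, 31, 42, 3] -> [9, 37, 48, 9]
  [-5, 11, 31, -37, 5, 46, -43, -10, -30, 5] -> [5, -30, -10, -43, 46, 5, -37, 31, 11, -5] -> [13, -22, -2, -35, 54, 13, -29, 39, 19, 3] -> [19, -16, 4, -29, 60, 19, -23, 45, 25, 9]
  [-41, 33, -15, 30, -27, 11, -36, 38, 5, -32] -> [-32, 5, 38, -36, 11, -27, 30, -15, 33, -41] -> [-24, 13, 46, -28, 19, -19, 38, -7, 41, -33] -> [-18, 19, 52, -22, 25, -13, 44, -1, 47, -27]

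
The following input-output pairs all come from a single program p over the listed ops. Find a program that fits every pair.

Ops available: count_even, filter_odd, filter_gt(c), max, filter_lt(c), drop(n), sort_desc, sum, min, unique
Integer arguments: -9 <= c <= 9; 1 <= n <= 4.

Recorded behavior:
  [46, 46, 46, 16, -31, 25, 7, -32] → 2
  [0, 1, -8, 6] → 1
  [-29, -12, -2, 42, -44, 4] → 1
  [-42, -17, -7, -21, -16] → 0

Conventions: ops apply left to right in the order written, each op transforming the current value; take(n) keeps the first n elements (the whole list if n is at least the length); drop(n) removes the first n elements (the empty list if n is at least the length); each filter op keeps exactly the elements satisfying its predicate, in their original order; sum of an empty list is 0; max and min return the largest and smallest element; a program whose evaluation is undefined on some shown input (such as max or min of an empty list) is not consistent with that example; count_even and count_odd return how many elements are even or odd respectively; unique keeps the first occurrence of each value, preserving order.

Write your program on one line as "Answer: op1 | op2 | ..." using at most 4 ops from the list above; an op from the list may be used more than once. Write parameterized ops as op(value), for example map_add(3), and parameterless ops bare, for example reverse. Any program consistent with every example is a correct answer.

filter_gt(5) | unique | count_even

Check, running the answer program on each example:
  [46, 46, 46, 16, -31, 25, 7, -32] -> [46, 46, 46, 16, 25, 7] -> [46, 16, 25, 7] -> 2
  [0, 1, -8, 6] -> [6] -> [6] -> 1
  [-29, -12, -2, 42, -44, 4] -> [42] -> [42] -> 1
  [-42, -17, -7, -21, -16] -> [] -> [] -> 0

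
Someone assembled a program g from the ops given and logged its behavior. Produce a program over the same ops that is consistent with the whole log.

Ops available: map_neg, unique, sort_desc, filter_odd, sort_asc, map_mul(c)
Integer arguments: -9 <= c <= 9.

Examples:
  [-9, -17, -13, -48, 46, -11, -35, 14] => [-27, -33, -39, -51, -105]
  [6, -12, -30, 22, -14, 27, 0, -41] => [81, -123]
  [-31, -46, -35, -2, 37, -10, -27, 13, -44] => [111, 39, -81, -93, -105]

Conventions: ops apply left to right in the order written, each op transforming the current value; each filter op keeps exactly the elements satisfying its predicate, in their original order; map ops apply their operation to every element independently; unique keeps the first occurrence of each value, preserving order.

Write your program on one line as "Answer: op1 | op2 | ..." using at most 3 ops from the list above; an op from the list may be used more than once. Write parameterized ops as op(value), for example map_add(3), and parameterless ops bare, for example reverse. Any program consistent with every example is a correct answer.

map_mul(3) | sort_desc | filter_odd

Check, running the answer program on each example:
  [-9, -17, -13, -48, 46, -11, -35, 14] -> [-27, -51, -39, -144, 138, -33, -105, 42] -> [138, 42, -27, -33, -39, -51, -105, -144] -> [-27, -33, -39, -51, -105]
  [6, -12, -30, 22, -14, 27, 0, -41] -> [18, -36, -90, 66, -42, 81, 0, -123] -> [81, 66, 18, 0, -36, -42, -90, -123] -> [81, -123]
  [-31, -46, -35, -2, 37, -10, -27, 13, -44] -> [-93, -138, -105, -6, 111, -30, -81, 39, -132] -> [111, 39, -6, -30, -81, -93, -105, -132, -138] -> [111, 39, -81, -93, -105]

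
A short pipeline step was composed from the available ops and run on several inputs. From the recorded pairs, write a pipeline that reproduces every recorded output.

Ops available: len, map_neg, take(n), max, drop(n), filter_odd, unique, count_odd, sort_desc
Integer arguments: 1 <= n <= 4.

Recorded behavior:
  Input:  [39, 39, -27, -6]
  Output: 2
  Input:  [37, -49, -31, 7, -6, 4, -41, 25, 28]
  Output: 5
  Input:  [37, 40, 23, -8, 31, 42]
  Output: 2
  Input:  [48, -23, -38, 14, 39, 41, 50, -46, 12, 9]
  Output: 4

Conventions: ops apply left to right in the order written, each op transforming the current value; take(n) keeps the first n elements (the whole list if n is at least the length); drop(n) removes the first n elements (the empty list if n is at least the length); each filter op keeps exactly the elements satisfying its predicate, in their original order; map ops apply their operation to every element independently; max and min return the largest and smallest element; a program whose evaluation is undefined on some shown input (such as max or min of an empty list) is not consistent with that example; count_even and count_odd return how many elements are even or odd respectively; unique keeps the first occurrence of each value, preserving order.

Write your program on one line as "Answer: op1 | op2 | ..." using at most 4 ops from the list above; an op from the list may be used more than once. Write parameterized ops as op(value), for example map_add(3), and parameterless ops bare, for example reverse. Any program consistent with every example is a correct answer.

map_neg | drop(1) | map_neg | count_odd

Check, running the answer program on each example:
  [39, 39, -27, -6] -> [-39, -39, 27, 6] -> [-39, 27, 6] -> [39, -27, -6] -> 2
  [37, -49, -31, 7, -6, 4, -41, 25, 28] -> [-37, 49, 31, -7, 6, -4, 41, -25, -28] -> [49, 31, -7, 6, -4, 41, -25, -28] -> [-49, -31, 7, -6, 4, -41, 25, 28] -> 5
  [37, 40, 23, -8, 31, 42] -> [-37, -40, -23, 8, -31, -42] -> [-40, -23, 8, -31, -42] -> [40, 23, -8, 31, 42] -> 2
  [48, -23, -38, 14, 39, 41, 50, -46, 12, 9] -> [-48, 23, 38, -14, -39, -41, -50, 46, -12, -9] -> [23, 38, -14, -39, -41, -50, 46, -12, -9] -> [-23, -38, 14, 39, 41, 50, -46, 12, 9] -> 4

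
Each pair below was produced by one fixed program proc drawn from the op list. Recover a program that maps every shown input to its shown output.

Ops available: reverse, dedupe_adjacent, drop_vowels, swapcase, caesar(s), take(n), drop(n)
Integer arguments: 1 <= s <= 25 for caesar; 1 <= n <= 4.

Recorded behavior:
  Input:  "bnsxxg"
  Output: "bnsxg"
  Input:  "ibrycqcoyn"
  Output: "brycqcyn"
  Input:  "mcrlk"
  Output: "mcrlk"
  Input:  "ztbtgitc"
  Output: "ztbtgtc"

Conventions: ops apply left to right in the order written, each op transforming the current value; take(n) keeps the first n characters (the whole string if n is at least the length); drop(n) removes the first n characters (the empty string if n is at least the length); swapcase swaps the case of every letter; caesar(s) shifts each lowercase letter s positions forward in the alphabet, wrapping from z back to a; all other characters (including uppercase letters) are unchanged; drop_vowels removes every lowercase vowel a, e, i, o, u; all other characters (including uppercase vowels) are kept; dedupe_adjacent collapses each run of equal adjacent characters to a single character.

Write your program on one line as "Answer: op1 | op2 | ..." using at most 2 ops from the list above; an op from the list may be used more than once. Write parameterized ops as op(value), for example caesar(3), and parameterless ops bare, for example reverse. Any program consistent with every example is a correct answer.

dedupe_adjacent | drop_vowels

Check, running the answer program on each example:
  "bnsxxg" -> "bnsxg" -> "bnsxg"
  "ibrycqcoyn" -> "ibrycqcoyn" -> "brycqcyn"
  "mcrlk" -> "mcrlk" -> "mcrlk"
  "ztbtgitc" -> "ztbtgitc" -> "ztbtgtc"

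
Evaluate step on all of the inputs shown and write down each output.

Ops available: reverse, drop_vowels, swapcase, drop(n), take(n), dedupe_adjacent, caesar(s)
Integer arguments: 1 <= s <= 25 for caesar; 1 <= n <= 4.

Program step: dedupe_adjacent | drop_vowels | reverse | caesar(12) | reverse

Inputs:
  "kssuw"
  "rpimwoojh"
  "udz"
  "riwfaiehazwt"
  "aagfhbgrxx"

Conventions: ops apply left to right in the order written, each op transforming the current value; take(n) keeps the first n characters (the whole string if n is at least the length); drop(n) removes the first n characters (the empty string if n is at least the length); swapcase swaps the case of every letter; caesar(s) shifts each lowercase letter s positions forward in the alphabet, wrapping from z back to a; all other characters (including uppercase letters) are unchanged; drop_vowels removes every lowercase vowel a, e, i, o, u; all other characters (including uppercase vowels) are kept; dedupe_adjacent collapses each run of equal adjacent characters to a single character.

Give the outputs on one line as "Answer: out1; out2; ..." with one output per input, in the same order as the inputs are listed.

"wei"; "dbyivt"; "pl"; "dirtlif"; "srtnsdj"

Execution, op by op:
  "kssuw" -> "ksuw" -> "ksw" -> "wsk" -> "iew" -> "wei"
  "rpimwoojh" -> "rpimwojh" -> "rpmwjh" -> "hjwmpr" -> "tviybd" -> "dbyivt"
  "udz" -> "udz" -> "dz" -> "zd" -> "lp" -> "pl"
  "riwfaiehazwt" -> "riwfaiehazwt" -> "rwfhzwt" -> "twzhfwr" -> "filtrid" -> "dirtlif"
  "aagfhbgrxx" -> "agfhbgrx" -> "gfhbgrx" -> "xrgbhfg" -> "jdsntrs" -> "srtnsdj"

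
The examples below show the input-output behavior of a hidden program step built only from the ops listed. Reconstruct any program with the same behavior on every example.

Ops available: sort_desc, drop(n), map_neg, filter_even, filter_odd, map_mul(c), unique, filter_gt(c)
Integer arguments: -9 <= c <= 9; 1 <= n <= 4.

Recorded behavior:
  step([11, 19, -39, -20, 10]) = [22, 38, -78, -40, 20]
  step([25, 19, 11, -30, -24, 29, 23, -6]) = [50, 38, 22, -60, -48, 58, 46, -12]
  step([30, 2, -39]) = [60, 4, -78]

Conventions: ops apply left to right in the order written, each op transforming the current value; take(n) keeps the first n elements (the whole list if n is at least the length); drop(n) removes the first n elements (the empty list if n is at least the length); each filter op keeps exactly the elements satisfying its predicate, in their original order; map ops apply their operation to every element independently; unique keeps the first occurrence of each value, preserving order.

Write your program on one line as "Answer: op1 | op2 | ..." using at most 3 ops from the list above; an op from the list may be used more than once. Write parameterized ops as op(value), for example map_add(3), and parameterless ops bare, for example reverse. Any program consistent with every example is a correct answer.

map_mul(-2) | map_neg

Check, running the answer program on each example:
  [11, 19, -39, -20, 10] -> [-22, -38, 78, 40, -20] -> [22, 38, -78, -40, 20]
  [25, 19, 11, -30, -24, 29, 23, -6] -> [-50, -38, -22, 60, 48, -58, -46, 12] -> [50, 38, 22, -60, -48, 58, 46, -12]
  [30, 2, -39] -> [-60, -4, 78] -> [60, 4, -78]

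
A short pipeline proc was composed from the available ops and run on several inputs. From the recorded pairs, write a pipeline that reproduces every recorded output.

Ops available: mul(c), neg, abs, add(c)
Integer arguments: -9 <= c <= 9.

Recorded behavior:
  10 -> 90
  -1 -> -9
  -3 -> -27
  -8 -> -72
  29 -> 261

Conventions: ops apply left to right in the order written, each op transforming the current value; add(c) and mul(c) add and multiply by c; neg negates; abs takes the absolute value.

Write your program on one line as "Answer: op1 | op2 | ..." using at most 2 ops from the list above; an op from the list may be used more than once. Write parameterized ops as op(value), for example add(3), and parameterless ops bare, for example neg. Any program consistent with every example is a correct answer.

mul(-9) | neg

Check, running the answer program on each example:
  10 -> -90 -> 90
  -1 -> 9 -> -9
  -3 -> 27 -> -27
  -8 -> 72 -> -72
  29 -> -261 -> 261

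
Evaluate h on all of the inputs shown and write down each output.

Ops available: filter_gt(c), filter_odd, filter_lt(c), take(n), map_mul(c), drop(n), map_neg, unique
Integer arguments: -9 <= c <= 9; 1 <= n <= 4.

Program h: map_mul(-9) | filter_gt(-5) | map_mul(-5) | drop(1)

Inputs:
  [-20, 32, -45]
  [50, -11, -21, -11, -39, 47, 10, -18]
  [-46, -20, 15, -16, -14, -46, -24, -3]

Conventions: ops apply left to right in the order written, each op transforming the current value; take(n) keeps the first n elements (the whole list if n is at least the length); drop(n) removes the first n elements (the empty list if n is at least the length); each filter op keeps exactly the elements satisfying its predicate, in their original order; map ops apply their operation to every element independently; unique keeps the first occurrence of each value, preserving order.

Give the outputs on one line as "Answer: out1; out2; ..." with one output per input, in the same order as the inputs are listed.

[-2025]; [-945, -495, -1755, -810]; [-900, -720, -630, -2070, -1080, -135]

Execution, op by op:
  [-20, 32, -45] -> [180, -288, 405] -> [180, 405] -> [-900, -2025] -> [-2025]
  [50, -11, -21, -11, -39, 47, 10, -18] -> [-450, 99, 189, 99, 351, -423, -90, 162] -> [99, 189, 99, 351, 162] -> [-495, -945, -495, -1755, -810] -> [-945, -495, -1755, -810]
  [-46, -20, 15, -16, -14, -46, -24, -3] -> [414, 180, -135, 144, 126, 414, 216, 27] -> [414, 180, 144, 126, 414, 216, 27] -> [-2070, -900, -720, -630, -2070, -1080, -135] -> [-900, -720, -630, -2070, -1080, -135]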